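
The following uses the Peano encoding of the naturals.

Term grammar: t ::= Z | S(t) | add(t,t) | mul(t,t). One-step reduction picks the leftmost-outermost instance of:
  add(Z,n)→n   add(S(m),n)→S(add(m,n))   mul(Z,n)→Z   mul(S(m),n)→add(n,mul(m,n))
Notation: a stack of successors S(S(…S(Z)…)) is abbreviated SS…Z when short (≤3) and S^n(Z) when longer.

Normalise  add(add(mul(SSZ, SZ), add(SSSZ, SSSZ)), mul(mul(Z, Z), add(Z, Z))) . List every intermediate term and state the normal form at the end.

Answer: normal form = S^8(Z)  (in 25 steps)

Working:
  start: add(add(mul(SSZ, SZ), add(SSSZ, SSSZ)), mul(mul(Z, Z), add(Z, Z)))
  →1  add(add(add(SZ, mul(SZ, SZ)), add(SSSZ, SSSZ)), mul(mul(Z, Z), add(Z, Z)))
  →2  add(add(S(add(Z, mul(SZ, SZ))), add(SSSZ, SSSZ)), mul(mul(Z, Z), add(Z, Z)))
  →3  add(S(add(add(Z, mul(SZ, SZ)), add(SSSZ, SSSZ))), mul(mul(Z, Z), add(Z, Z)))
  →4  S(add(add(add(Z, mul(SZ, SZ)), add(SSSZ, SSSZ)), mul(mul(Z, Z), add(Z, Z))))
  →5  S(add(add(mul(SZ, SZ), add(SSSZ, SSSZ)), mul(mul(Z, Z), add(Z, Z))))
  →6  S(add(add(add(SZ, mul(Z, SZ)), add(SSSZ, SSSZ)), mul(mul(Z, Z), add(Z, Z))))
  →7  S(add(add(S(add(Z, mul(Z, SZ))), add(SSSZ, SSSZ)), mul(mul(Z, Z), add(Z, Z))))
  →8  S(add(S(add(add(Z, mul(Z, SZ)), add(SSSZ, SSSZ))), mul(mul(Z, Z), add(Z, Z))))
  →9  S(S(add(add(add(Z, mul(Z, SZ)), add(SSSZ, SSSZ)), mul(mul(Z, Z), add(Z, Z)))))
  →10  S(S(add(add(mul(Z, SZ), add(SSSZ, SSSZ)), mul(mul(Z, Z), add(Z, Z)))))
  →11  S(S(add(add(Z, add(SSSZ, SSSZ)), mul(mul(Z, Z), add(Z, Z)))))
  →12  S(S(add(add(SSSZ, SSSZ), mul(mul(Z, Z), add(Z, Z)))))
  →13  S(S(add(S(add(SSZ, SSSZ)), mul(mul(Z, Z), add(Z, Z)))))
  →14  S(S(S(add(add(SSZ, SSSZ), mul(mul(Z, Z), add(Z, Z))))))
  →15  S(S(S(add(S(add(SZ, SSSZ)), mul(mul(Z, Z), add(Z, Z))))))
  →16  S(S(S(S(add(add(SZ, SSSZ), mul(mul(Z, Z), add(Z, Z)))))))
  →17  S(S(S(S(add(S(add(Z, SSSZ)), mul(mul(Z, Z), add(Z, Z)))))))
  →18  S(S(S(S(S(add(add(Z, SSSZ), mul(mul(Z, Z), add(Z, Z))))))))
  →19  S(S(S(S(S(add(SSSZ, mul(mul(Z, Z), add(Z, Z))))))))
  →20  S(S(S(S(S(S(add(SSZ, mul(mul(Z, Z), add(Z, Z)))))))))
  →21  S(S(S(S(S(S(S(add(SZ, mul(mul(Z, Z), add(Z, Z))))))))))
  →22  S(S(S(S(S(S(S(S(add(Z, mul(mul(Z, Z), add(Z, Z)))))))))))
  →23  S(S(S(S(S(S(S(S(mul(mul(Z, Z), add(Z, Z))))))))))
  →24  S(S(S(S(S(S(S(S(mul(Z, add(Z, Z))))))))))
  →25  S^8(Z)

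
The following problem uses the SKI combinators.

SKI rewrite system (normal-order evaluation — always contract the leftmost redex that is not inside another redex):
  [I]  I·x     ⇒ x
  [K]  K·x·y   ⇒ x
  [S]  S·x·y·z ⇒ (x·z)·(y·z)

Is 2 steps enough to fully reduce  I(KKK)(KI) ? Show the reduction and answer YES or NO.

Answer: YES — reaches normal form K(KI) in 2 ≤ 2 steps

Derivation:
  start: I(KKK)(KI)
  →1  KKK(KI)
  →2  K(KI)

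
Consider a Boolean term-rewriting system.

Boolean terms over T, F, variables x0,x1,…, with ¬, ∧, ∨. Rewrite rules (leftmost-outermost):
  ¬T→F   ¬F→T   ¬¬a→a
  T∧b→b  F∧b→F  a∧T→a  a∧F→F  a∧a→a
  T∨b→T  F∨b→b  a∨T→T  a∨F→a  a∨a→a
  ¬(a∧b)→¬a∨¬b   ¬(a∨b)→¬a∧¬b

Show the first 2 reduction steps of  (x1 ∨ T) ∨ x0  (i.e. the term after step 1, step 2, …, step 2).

Answer: after 2 steps: T

Working:
  start: (x1 ∨ T) ∨ x0
  [1] T ∨ x0
  [2] T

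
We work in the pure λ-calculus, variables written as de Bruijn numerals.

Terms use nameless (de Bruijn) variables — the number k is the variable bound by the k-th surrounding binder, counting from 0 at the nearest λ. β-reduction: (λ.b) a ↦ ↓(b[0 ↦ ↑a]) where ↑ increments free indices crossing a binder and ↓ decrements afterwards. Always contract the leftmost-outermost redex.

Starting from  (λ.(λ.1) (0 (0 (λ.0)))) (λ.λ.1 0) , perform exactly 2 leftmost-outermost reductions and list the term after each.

  start: (λ.(λ.1) (0 (0 (λ.0)))) (λ.λ.1 0)
  →1  (λ.λ.λ.1 0) ((λ.λ.1 0) ((λ.λ.1 0) (λ.0)))
  →2  λ.λ.1 0

Answer: after 2 steps: λ.λ.1 0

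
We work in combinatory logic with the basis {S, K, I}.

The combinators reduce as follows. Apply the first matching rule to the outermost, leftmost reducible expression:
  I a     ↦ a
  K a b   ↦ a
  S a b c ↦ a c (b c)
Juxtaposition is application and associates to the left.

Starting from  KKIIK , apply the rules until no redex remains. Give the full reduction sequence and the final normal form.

  start: KKIIK
  step 1: KIK
  step 2: I

Answer: normal form = I  (in 2 steps)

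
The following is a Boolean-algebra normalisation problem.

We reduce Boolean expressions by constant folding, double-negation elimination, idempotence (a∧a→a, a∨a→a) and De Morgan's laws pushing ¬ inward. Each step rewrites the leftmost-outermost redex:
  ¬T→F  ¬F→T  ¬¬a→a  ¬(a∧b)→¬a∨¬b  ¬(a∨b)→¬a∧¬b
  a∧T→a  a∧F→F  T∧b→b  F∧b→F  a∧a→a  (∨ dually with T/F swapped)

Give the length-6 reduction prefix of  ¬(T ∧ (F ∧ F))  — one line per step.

  start: ¬(T ∧ (F ∧ F))
  step 1: ¬T ∨ ¬(F ∧ F)
  step 2: F ∨ ¬(F ∧ F)
  step 3: ¬(F ∧ F)
  step 4: ¬F ∨ ¬F
  step 5: ¬F
  step 6: T

Answer: after 6 steps: T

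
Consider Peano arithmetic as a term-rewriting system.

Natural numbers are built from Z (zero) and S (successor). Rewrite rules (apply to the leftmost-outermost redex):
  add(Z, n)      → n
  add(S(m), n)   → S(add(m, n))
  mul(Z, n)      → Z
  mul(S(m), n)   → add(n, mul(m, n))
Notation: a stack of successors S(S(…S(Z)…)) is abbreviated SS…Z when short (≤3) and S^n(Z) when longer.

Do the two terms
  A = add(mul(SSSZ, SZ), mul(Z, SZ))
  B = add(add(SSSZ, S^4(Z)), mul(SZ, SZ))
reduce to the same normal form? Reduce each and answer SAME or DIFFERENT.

Answer: DIFFERENT — A ⇓ SSSZ, B ⇓ S^8(Z)

Derivation:
Term A:
  start: add(mul(SSSZ, SZ), mul(Z, SZ))
  →1  add(add(SZ, mul(SSZ, SZ)), mul(Z, SZ))
  →2  add(S(add(Z, mul(SSZ, SZ))), mul(Z, SZ))
  →3  S(add(add(Z, mul(SSZ, SZ)), mul(Z, SZ)))
  →4  S(add(mul(SSZ, SZ), mul(Z, SZ)))
  →5  S(add(add(SZ, mul(SZ, SZ)), mul(Z, SZ)))
  →6  S(add(S(add(Z, mul(SZ, SZ))), mul(Z, SZ)))
  →7  S(S(add(add(Z, mul(SZ, SZ)), mul(Z, SZ))))
  →8  S(S(add(mul(SZ, SZ), mul(Z, SZ))))
  →9  S(S(add(add(SZ, mul(Z, SZ)), mul(Z, SZ))))
  →10  S(S(add(S(add(Z, mul(Z, SZ))), mul(Z, SZ))))
  →11  S(S(S(add(add(Z, mul(Z, SZ)), mul(Z, SZ)))))
  →12  S(S(S(add(mul(Z, SZ), mul(Z, SZ)))))
  →13  S(S(S(add(Z, mul(Z, SZ)))))
  →14  S(S(S(mul(Z, SZ))))
  →15  SSSZ

Term B:
  start: add(add(SSSZ, S^4(Z)), mul(SZ, SZ))
  →1  add(S(add(SSZ, S^4(Z))), mul(SZ, SZ))
  →2  S(add(add(SSZ, S^4(Z)), mul(SZ, SZ)))
  →3  S(add(S(add(SZ, S^4(Z))), mul(SZ, SZ)))
  →4  S(S(add(add(SZ, S^4(Z)), mul(SZ, SZ))))
  →5  S(S(add(S(add(Z, S^4(Z))), mul(SZ, SZ))))
  →6  S(S(S(add(add(Z, S^4(Z)), mul(SZ, SZ)))))
  →7  S(S(S(add(S^4(Z), mul(SZ, SZ)))))
  →8  S(S(S(S(add(SSSZ, mul(SZ, SZ))))))
  →9  S(S(S(S(S(add(SSZ, mul(SZ, SZ)))))))
  →10  S(S(S(S(S(S(add(SZ, mul(SZ, SZ))))))))
  →11  S(S(S(S(S(S(S(add(Z, mul(SZ, SZ)))))))))
  →12  S(S(S(S(S(S(S(mul(SZ, SZ))))))))
  →13  S(S(S(S(S(S(S(add(SZ, mul(Z, SZ)))))))))
  →14  S(S(S(S(S(S(S(S(add(Z, mul(Z, SZ))))))))))
  →15  S(S(S(S(S(S(S(S(mul(Z, SZ)))))))))
  →16  S^8(Z)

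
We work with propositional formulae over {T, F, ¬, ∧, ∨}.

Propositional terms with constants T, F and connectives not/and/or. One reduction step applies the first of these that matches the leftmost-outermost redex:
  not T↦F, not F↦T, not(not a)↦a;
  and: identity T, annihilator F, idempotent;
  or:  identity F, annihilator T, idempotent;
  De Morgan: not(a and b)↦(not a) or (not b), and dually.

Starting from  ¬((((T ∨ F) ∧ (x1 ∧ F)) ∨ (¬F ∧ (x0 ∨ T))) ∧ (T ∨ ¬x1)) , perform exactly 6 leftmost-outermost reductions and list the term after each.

  start: ¬((((T ∨ F) ∧ (x1 ∧ F)) ∨ (¬F ∧ (x0 ∨ T))) ∧ (T ∨ ¬x1))
  [1] ¬(((T ∨ F) ∧ (x1 ∧ F)) ∨ (¬F ∧ (x0 ∨ T))) ∨ ¬(T ∨ ¬x1)
  [2] (¬((T ∨ F) ∧ (x1 ∧ F)) ∧ ¬(¬F ∧ (x0 ∨ T))) ∨ ¬(T ∨ ¬x1)
  [3] ((¬(T ∨ F) ∨ ¬(x1 ∧ F)) ∧ ¬(¬F ∧ (x0 ∨ T))) ∨ ¬(T ∨ ¬x1)
  [4] (((¬T ∧ ¬F) ∨ ¬(x1 ∧ F)) ∧ ¬(¬F ∧ (x0 ∨ T))) ∨ ¬(T ∨ ¬x1)
  [5] (((F ∧ ¬F) ∨ ¬(x1 ∧ F)) ∧ ¬(¬F ∧ (x0 ∨ T))) ∨ ¬(T ∨ ¬x1)
  [6] ((F ∨ ¬(x1 ∧ F)) ∧ ¬(¬F ∧ (x0 ∨ T))) ∨ ¬(T ∨ ¬x1)

Answer: after 6 steps: ((F ∨ ¬(x1 ∧ F)) ∧ ¬(¬F ∧ (x0 ∨ T))) ∨ ¬(T ∨ ¬x1)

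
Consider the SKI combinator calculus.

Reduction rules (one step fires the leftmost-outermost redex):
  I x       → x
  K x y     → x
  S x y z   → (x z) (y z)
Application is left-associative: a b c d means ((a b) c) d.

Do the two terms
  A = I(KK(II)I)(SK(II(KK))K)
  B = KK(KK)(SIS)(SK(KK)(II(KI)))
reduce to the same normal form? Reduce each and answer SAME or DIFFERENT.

Term A:
  start: I(KK(II)I)(SK(II(KK))K)
  [1] KK(II)I(SK(II(KK))K)
  [2] KI(SK(II(KK))K)
  [3] I

Term B:
  start: KK(KK)(SIS)(SK(KK)(II(KI)))
  [1] K(SIS)(SK(KK)(II(KI)))
  [2] SIS

Answer: DIFFERENT — A ⇓ I, B ⇓ SIS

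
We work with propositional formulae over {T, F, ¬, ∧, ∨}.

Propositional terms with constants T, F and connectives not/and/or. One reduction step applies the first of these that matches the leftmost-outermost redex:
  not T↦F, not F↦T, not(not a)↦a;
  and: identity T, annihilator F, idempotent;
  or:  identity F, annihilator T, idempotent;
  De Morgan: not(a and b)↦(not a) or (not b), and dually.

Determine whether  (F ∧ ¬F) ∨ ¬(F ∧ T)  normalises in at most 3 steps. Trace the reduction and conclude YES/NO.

  start: (F ∧ ¬F) ∨ ¬(F ∧ T)
  step 1: F ∨ ¬(F ∧ T)
  step 2: ¬(F ∧ T)
  step 3: ¬F ∨ ¬T

Answer: NO — after 3 steps the term is ¬F ∨ ¬T, not yet normal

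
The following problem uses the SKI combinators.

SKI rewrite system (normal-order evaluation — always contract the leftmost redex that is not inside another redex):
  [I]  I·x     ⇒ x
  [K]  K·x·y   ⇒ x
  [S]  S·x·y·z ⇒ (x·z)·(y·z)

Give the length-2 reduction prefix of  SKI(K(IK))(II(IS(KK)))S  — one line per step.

Answer: after 2 steps: K(IK)(II(IS(KK)))S

Derivation:
  start: SKI(K(IK))(II(IS(KK)))S
  step 1: K(K(IK))(I(K(IK)))(II(IS(KK)))S
  step 2: K(IK)(II(IS(KK)))S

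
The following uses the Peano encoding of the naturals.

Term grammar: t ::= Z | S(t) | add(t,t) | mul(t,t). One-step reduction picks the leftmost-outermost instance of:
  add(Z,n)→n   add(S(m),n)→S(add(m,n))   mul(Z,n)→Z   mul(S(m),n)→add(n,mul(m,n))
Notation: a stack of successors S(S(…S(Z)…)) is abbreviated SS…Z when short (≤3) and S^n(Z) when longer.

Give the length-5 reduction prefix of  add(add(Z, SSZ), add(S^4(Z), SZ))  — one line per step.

  start: add(add(Z, SSZ), add(S^4(Z), SZ))
  →1  add(SSZ, add(S^4(Z), SZ))
  →2  S(add(SZ, add(S^4(Z), SZ)))
  →3  S(S(add(Z, add(S^4(Z), SZ))))
  →4  S(S(add(S^4(Z), SZ)))
  →5  S(S(S(add(SSSZ, SZ))))

Answer: after 5 steps: S(S(S(add(SSSZ, SZ))))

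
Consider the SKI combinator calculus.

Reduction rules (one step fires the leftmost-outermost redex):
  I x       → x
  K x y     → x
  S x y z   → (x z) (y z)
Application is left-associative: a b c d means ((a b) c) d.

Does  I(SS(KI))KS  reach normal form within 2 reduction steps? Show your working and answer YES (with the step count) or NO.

Answer: NO — after 2 steps the term is SK(KIK)S, not yet normal

Working:
  start: I(SS(KI))KS
  step 1: SS(KI)KS
  step 2: SK(KIK)S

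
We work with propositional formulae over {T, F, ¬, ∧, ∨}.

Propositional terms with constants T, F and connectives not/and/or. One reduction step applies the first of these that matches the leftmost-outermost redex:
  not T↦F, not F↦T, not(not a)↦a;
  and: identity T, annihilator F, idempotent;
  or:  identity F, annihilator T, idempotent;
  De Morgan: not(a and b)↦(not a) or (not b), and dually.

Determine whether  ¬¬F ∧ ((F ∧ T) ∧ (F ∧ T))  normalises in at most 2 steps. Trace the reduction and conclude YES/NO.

  start: ¬¬F ∧ ((F ∧ T) ∧ (F ∧ T))
  →1  F ∧ ((F ∧ T) ∧ (F ∧ T))
  →2  F

Answer: YES — reaches normal form F in 2 ≤ 2 steps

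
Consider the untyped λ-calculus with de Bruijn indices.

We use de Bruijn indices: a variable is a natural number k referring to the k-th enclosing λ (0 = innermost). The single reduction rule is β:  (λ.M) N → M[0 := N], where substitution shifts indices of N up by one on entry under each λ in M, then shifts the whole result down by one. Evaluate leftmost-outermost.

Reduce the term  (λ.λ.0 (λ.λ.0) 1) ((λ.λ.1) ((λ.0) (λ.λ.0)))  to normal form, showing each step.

  start: (λ.λ.0 (λ.λ.0) 1) ((λ.λ.1) ((λ.0) (λ.λ.0)))
  →1  λ.0 (λ.λ.0) ((λ.λ.1) ((λ.0) (λ.λ.0)))
  →2  λ.0 (λ.λ.0) (λ.(λ.0) (λ.λ.0))
  →3  λ.0 (λ.λ.0) (λ.λ.λ.0)

Answer: normal form = λ.0 (λ.λ.0) (λ.λ.λ.0)  (in 3 steps)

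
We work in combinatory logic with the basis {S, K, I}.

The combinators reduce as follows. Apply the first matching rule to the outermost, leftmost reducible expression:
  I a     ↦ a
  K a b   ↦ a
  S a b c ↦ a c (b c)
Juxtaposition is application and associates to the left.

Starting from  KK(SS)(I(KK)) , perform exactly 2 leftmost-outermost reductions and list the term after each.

Answer: after 2 steps: K(KK)

Reduction:
  start: KK(SS)(I(KK))
  step 1: K(I(KK))
  step 2: K(KK)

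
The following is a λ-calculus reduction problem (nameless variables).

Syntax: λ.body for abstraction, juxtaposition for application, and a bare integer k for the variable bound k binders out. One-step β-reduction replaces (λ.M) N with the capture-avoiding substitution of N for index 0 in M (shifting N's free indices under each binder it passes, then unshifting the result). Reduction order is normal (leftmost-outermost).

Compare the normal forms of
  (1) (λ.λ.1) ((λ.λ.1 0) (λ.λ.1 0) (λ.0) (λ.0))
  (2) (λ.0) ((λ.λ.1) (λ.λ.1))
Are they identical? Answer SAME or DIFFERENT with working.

Answer: DIFFERENT — A ⇓ λ.λ.0, B ⇓ λ.λ.λ.1

Working:
Term A:
  start: (λ.λ.1) ((λ.λ.1 0) (λ.λ.1 0) (λ.0) (λ.0))
  [1] λ.(λ.λ.1 0) (λ.λ.1 0) (λ.0) (λ.0)
  [2] λ.(λ.(λ.λ.1 0) 0) (λ.0) (λ.0)
  [3] λ.(λ.λ.1 0) (λ.0) (λ.0)
  [4] λ.(λ.(λ.0) 0) (λ.0)
  [5] λ.(λ.0) (λ.0)
  [6] λ.λ.0

Term B:
  start: (λ.0) ((λ.λ.1) (λ.λ.1))
  [1] (λ.λ.1) (λ.λ.1)
  [2] λ.λ.λ.1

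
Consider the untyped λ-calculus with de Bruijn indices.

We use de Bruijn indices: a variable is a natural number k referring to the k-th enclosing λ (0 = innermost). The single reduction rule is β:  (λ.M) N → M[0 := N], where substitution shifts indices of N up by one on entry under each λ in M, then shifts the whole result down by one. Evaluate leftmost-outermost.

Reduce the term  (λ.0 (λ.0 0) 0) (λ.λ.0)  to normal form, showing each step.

Answer: normal form = λ.λ.0  (in 3 steps)

Reduction:
  start: (λ.0 (λ.0 0) 0) (λ.λ.0)
  [1] (λ.λ.0) (λ.0 0) (λ.λ.0)
  [2] (λ.0) (λ.λ.0)
  [3] λ.λ.0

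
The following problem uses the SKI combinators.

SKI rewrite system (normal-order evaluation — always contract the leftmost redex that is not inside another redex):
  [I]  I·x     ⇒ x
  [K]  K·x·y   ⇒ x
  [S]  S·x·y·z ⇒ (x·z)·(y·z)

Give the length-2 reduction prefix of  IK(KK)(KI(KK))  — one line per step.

Answer: after 2 steps: KK

Reduction:
  start: IK(KK)(KI(KK))
  step 1: K(KK)(KI(KK))
  step 2: KK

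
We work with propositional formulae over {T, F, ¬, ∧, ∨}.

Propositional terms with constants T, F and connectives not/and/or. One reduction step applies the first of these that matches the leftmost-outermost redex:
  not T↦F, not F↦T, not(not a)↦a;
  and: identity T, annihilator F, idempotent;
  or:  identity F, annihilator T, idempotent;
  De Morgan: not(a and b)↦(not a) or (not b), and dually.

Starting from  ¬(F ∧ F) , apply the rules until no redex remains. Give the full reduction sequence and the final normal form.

  start: ¬(F ∧ F)
  step 1: ¬F ∨ ¬F
  step 2: ¬F
  step 3: T

Answer: normal form = T  (in 3 steps)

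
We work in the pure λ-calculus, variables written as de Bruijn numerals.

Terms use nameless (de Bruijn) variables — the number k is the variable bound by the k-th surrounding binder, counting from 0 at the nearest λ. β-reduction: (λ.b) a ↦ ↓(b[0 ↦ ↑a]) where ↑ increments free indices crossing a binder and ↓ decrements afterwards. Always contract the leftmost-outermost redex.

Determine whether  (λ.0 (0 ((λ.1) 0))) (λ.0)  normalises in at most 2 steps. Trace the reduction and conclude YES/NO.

Answer: NO — after 2 steps the term is (λ.0) ((λ.λ.0) (λ.0)), not yet normal

Reduction:
  start: (λ.0 (0 ((λ.1) 0))) (λ.0)
  step 1: (λ.0) ((λ.0) ((λ.λ.0) (λ.0)))
  step 2: (λ.0) ((λ.λ.0) (λ.0))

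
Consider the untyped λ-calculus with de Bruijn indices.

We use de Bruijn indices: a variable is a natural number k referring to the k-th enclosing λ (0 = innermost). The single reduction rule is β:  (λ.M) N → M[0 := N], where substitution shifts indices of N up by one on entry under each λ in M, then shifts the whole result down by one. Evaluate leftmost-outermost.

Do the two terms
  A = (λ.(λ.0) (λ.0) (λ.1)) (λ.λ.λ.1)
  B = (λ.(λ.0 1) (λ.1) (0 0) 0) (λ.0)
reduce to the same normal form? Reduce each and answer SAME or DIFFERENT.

Term A:
  start: (λ.(λ.0) (λ.0) (λ.1)) (λ.λ.λ.1)
  →1  (λ.0) (λ.0) (λ.λ.λ.λ.1)
  →2  (λ.0) (λ.λ.λ.λ.1)
  →3  λ.λ.λ.λ.1

Term B:
  start: (λ.(λ.0 1) (λ.1) (0 0) 0) (λ.0)
  →1  (λ.0 (λ.0)) (λ.λ.0) ((λ.0) (λ.0)) (λ.0)
  →2  (λ.λ.0) (λ.0) ((λ.0) (λ.0)) (λ.0)
  →3  (λ.0) ((λ.0) (λ.0)) (λ.0)
  →4  (λ.0) (λ.0) (λ.0)
  →5  (λ.0) (λ.0)
  →6  λ.0

Answer: DIFFERENT — A ⇓ λ.λ.λ.λ.1, B ⇓ λ.0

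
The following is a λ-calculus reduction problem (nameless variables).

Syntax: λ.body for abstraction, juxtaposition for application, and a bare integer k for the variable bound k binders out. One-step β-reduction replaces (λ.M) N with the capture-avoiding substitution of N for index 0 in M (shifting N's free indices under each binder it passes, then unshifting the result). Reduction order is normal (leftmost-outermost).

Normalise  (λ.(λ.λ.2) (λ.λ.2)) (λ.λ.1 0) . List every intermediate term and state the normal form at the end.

Answer: normal form = λ.λ.λ.1 0  (in 2 steps)

Working:
  start: (λ.(λ.λ.2) (λ.λ.2)) (λ.λ.1 0)
  step 1: (λ.λ.λ.λ.1 0) (λ.λ.λ.λ.1 0)
  step 2: λ.λ.λ.1 0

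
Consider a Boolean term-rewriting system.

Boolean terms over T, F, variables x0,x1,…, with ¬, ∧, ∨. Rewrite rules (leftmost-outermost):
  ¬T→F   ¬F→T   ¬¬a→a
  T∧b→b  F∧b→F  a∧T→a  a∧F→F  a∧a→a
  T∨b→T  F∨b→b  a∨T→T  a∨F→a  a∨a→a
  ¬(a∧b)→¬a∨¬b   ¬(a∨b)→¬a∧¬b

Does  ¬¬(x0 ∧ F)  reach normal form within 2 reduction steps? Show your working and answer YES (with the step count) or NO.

  start: ¬¬(x0 ∧ F)
  →1  x0 ∧ F
  →2  F

Answer: YES — reaches normal form F in 2 ≤ 2 steps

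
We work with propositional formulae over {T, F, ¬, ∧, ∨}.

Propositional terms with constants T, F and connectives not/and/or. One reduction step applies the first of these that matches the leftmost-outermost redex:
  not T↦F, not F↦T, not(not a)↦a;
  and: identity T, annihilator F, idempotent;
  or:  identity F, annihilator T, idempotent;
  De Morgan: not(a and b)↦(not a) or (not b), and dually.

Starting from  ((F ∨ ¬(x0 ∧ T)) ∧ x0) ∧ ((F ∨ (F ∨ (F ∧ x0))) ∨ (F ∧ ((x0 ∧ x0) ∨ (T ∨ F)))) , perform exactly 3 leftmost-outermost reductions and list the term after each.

  start: ((F ∨ ¬(x0 ∧ T)) ∧ x0) ∧ ((F ∨ (F ∨ (F ∧ x0))) ∨ (F ∧ ((x0 ∧ x0) ∨ (T ∨ F))))
  [1] (¬(x0 ∧ T) ∧ x0) ∧ ((F ∨ (F ∨ (F ∧ x0))) ∨ (F ∧ ((x0 ∧ x0) ∨ (T ∨ F))))
  [2] ((¬x0 ∨ ¬T) ∧ x0) ∧ ((F ∨ (F ∨ (F ∧ x0))) ∨ (F ∧ ((x0 ∧ x0) ∨ (T ∨ F))))
  [3] ((¬x0 ∨ F) ∧ x0) ∧ ((F ∨ (F ∨ (F ∧ x0))) ∨ (F ∧ ((x0 ∧ x0) ∨ (T ∨ F))))

Answer: after 3 steps: ((¬x0 ∨ F) ∧ x0) ∧ ((F ∨ (F ∨ (F ∧ x0))) ∨ (F ∧ ((x0 ∧ x0) ∨ (T ∨ F))))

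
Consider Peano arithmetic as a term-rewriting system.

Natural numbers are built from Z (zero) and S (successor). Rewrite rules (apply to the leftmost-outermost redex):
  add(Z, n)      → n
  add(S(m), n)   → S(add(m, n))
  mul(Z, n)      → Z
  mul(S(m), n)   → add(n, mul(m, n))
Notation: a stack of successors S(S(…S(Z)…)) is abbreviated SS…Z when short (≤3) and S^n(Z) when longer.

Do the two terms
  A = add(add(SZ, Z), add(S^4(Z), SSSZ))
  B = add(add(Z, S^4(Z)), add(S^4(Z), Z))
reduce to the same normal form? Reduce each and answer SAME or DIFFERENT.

Term A:
  start: add(add(SZ, Z), add(S^4(Z), SSSZ))
  step 1: add(S(add(Z, Z)), add(S^4(Z), SSSZ))
  step 2: S(add(add(Z, Z), add(S^4(Z), SSSZ)))
  step 3: S(add(Z, add(S^4(Z), SSSZ)))
  step 4: S(add(S^4(Z), SSSZ))
  step 5: S(S(add(SSSZ, SSSZ)))
  step 6: S(S(S(add(SSZ, SSSZ))))
  step 7: S(S(S(S(add(SZ, SSSZ)))))
  step 8: S(S(S(S(S(add(Z, SSSZ))))))
  step 9: S^8(Z)

Term B:
  start: add(add(Z, S^4(Z)), add(S^4(Z), Z))
  step 1: add(S^4(Z), add(S^4(Z), Z))
  step 2: S(add(SSSZ, add(S^4(Z), Z)))
  step 3: S(S(add(SSZ, add(S^4(Z), Z))))
  step 4: S(S(S(add(SZ, add(S^4(Z), Z)))))
  step 5: S(S(S(S(add(Z, add(S^4(Z), Z))))))
  step 6: S(S(S(S(add(S^4(Z), Z)))))
  step 7: S(S(S(S(S(add(SSSZ, Z))))))
  step 8: S(S(S(S(S(S(add(SSZ, Z)))))))
  step 9: S(S(S(S(S(S(S(add(SZ, Z))))))))
  step 10: S(S(S(S(S(S(S(S(add(Z, Z)))))))))
  step 11: S^8(Z)

Answer: SAME — A ⇓ S^8(Z), B ⇓ S^8(Z)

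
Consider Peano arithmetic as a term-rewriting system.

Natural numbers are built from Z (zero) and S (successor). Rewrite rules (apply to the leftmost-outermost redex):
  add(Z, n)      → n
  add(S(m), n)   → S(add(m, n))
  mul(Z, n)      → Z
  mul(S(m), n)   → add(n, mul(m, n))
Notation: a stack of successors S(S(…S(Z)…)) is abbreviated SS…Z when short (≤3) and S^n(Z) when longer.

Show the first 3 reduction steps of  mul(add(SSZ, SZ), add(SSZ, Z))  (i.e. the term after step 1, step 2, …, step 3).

  start: mul(add(SSZ, SZ), add(SSZ, Z))
  →1  mul(S(add(SZ, SZ)), add(SSZ, Z))
  →2  add(add(SSZ, Z), mul(add(SZ, SZ), add(SSZ, Z)))
  →3  add(S(add(SZ, Z)), mul(add(SZ, SZ), add(SSZ, Z)))

Answer: after 3 steps: add(S(add(SZ, Z)), mul(add(SZ, SZ), add(SSZ, Z)))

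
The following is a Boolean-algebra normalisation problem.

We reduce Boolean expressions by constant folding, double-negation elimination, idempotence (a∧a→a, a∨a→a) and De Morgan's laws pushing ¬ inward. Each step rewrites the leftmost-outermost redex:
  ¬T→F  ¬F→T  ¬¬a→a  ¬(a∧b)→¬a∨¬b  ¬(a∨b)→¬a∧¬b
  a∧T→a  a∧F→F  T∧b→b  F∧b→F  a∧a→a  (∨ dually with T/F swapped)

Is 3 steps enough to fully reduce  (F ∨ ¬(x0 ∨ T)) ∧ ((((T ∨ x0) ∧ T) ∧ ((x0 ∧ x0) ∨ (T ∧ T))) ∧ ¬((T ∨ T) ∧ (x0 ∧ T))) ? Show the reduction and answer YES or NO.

Answer: NO — after 3 steps the term is (¬x0 ∧ F) ∧ ((((T ∨ x0) ∧ T) ∧ ((x0 ∧ x0) ∨ (T ∧ T))) ∧ ¬((T ∨ T) ∧ (x0 ∧ T))), not yet normal

Working:
  start: (F ∨ ¬(x0 ∨ T)) ∧ ((((T ∨ x0) ∧ T) ∧ ((x0 ∧ x0) ∨ (T ∧ T))) ∧ ¬((T ∨ T) ∧ (x0 ∧ T)))
  step 1: ¬(x0 ∨ T) ∧ ((((T ∨ x0) ∧ T) ∧ ((x0 ∧ x0) ∨ (T ∧ T))) ∧ ¬((T ∨ T) ∧ (x0 ∧ T)))
  step 2: (¬x0 ∧ ¬T) ∧ ((((T ∨ x0) ∧ T) ∧ ((x0 ∧ x0) ∨ (T ∧ T))) ∧ ¬((T ∨ T) ∧ (x0 ∧ T)))
  step 3: (¬x0 ∧ F) ∧ ((((T ∨ x0) ∧ T) ∧ ((x0 ∧ x0) ∨ (T ∧ T))) ∧ ¬((T ∨ T) ∧ (x0 ∧ T)))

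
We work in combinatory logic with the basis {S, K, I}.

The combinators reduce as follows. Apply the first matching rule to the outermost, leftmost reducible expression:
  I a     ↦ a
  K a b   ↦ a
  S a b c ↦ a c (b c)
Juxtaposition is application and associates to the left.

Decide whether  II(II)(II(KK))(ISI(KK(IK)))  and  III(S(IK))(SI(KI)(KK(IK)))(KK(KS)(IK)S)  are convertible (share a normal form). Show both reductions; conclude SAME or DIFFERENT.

Term A:
  start: II(II)(II(KK))(ISI(KK(IK)))
  step 1: I(II)(II(KK))(ISI(KK(IK)))
  step 2: II(II(KK))(ISI(KK(IK)))
  step 3: I(II(KK))(ISI(KK(IK)))
  step 4: II(KK)(ISI(KK(IK)))
  step 5: I(KK)(ISI(KK(IK)))
  step 6: KK(ISI(KK(IK)))
  step 7: K

Term B:
  start: III(S(IK))(SI(KI)(KK(IK)))(KK(KS)(IK)S)
  step 1: II(S(IK))(SI(KI)(KK(IK)))(KK(KS)(IK)S)
  step 2: I(S(IK))(SI(KI)(KK(IK)))(KK(KS)(IK)S)
  step 3: S(IK)(SI(KI)(KK(IK)))(KK(KS)(IK)S)
  step 4: IK(KK(KS)(IK)S)(SI(KI)(KK(IK))(KK(KS)(IK)S))
  step 5: K(KK(KS)(IK)S)(SI(KI)(KK(IK))(KK(KS)(IK)S))
  step 6: KK(KS)(IK)S
  step 7: K(IK)S
  step 8: IK
  step 9: K

Answer: SAME — A ⇓ K, B ⇓ K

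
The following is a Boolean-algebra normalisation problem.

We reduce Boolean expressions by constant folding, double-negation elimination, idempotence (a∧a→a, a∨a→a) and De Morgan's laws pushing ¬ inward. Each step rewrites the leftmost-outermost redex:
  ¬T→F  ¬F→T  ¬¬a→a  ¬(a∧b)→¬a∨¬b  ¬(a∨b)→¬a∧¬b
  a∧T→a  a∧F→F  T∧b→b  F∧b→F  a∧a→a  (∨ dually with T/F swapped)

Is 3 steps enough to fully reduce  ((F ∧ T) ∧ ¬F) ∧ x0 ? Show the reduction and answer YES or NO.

Answer: YES — reaches normal form F in 3 ≤ 3 steps

Derivation:
  start: ((F ∧ T) ∧ ¬F) ∧ x0
  [1] (F ∧ ¬F) ∧ x0
  [2] F ∧ x0
  [3] F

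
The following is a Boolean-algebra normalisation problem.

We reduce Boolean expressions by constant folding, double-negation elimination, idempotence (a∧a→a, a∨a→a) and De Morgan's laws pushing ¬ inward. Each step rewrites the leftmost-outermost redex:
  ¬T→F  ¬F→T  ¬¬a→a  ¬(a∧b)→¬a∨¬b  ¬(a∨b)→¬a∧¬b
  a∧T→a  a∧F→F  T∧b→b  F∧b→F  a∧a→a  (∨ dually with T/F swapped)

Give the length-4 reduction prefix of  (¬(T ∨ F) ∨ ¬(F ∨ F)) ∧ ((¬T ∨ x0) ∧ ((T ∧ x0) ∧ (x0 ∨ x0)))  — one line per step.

  start: (¬(T ∨ F) ∨ ¬(F ∨ F)) ∧ ((¬T ∨ x0) ∧ ((T ∧ x0) ∧ (x0 ∨ x0)))
  step 1: ((¬T ∧ ¬F) ∨ ¬(F ∨ F)) ∧ ((¬T ∨ x0) ∧ ((T ∧ x0) ∧ (x0 ∨ x0)))
  step 2: ((F ∧ ¬F) ∨ ¬(F ∨ F)) ∧ ((¬T ∨ x0) ∧ ((T ∧ x0) ∧ (x0 ∨ x0)))
  step 3: (F ∨ ¬(F ∨ F)) ∧ ((¬T ∨ x0) ∧ ((T ∧ x0) ∧ (x0 ∨ x0)))
  step 4: ¬(F ∨ F) ∧ ((¬T ∨ x0) ∧ ((T ∧ x0) ∧ (x0 ∨ x0)))

Answer: after 4 steps: ¬(F ∨ F) ∧ ((¬T ∨ x0) ∧ ((T ∧ x0) ∧ (x0 ∨ x0)))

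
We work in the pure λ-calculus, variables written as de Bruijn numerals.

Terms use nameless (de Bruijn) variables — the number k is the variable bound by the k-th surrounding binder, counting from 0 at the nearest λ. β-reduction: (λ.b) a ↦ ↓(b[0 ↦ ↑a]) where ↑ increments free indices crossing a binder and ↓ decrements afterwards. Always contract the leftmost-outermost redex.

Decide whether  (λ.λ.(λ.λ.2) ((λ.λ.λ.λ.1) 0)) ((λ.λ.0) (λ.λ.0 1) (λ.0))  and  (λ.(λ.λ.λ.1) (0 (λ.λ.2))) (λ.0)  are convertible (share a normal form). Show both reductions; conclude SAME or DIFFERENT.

Term A:
  start: (λ.λ.(λ.λ.2) ((λ.λ.λ.λ.1) 0)) ((λ.λ.0) (λ.λ.0 1) (λ.0))
  →1  λ.(λ.λ.2) ((λ.λ.λ.λ.1) 0)
  →2  λ.λ.1

Term B:
  start: (λ.(λ.λ.λ.1) (0 (λ.λ.2))) (λ.0)
  →1  (λ.λ.λ.1) ((λ.0) (λ.λ.λ.0))
  →2  λ.λ.1

Answer: SAME — A ⇓ λ.λ.1, B ⇓ λ.λ.1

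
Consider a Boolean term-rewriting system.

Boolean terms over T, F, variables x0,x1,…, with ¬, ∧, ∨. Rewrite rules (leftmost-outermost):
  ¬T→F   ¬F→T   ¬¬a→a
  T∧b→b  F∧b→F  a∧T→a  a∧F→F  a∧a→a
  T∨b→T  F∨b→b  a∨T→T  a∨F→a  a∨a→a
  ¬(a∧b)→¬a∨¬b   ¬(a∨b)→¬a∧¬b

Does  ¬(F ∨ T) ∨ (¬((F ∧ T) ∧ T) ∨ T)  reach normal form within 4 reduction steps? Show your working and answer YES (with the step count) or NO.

Answer: NO — after 4 steps the term is F ∨ (¬((F ∧ T) ∧ T) ∨ T), not yet normal

Working:
  start: ¬(F ∨ T) ∨ (¬((F ∧ T) ∧ T) ∨ T)
  step 1: (¬F ∧ ¬T) ∨ (¬((F ∧ T) ∧ T) ∨ T)
  step 2: (T ∧ ¬T) ∨ (¬((F ∧ T) ∧ T) ∨ T)
  step 3: ¬T ∨ (¬((F ∧ T) ∧ T) ∨ T)
  step 4: F ∨ (¬((F ∧ T) ∧ T) ∨ T)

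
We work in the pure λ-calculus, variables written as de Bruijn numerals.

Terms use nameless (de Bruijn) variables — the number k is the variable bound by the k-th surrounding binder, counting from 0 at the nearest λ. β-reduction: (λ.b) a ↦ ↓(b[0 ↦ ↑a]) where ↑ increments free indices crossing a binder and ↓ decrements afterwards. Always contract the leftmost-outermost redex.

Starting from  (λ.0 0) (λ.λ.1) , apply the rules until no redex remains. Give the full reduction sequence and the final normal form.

  start: (λ.0 0) (λ.λ.1)
  step 1: (λ.λ.1) (λ.λ.1)
  step 2: λ.λ.λ.1

Answer: normal form = λ.λ.λ.1  (in 2 steps)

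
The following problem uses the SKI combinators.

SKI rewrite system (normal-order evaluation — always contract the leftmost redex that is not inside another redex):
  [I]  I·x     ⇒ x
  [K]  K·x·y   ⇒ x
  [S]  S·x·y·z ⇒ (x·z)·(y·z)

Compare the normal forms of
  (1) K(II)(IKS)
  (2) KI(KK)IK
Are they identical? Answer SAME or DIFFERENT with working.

Answer: DIFFERENT — A ⇓ I, B ⇓ K

Reduction:
Term A:
  start: K(II)(IKS)
  step 1: II
  step 2: I

Term B:
  start: KI(KK)IK
  step 1: IIK
  step 2: IK
  step 3: K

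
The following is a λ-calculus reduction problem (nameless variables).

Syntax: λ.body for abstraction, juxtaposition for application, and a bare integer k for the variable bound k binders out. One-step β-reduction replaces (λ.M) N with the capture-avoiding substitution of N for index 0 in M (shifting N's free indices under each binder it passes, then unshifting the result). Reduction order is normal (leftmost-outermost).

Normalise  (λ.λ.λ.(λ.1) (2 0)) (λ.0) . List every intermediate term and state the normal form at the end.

  start: (λ.λ.λ.(λ.1) (2 0)) (λ.0)
  [1] λ.λ.(λ.1) ((λ.0) 0)
  [2] λ.λ.0

Answer: normal form = λ.λ.0  (in 2 steps)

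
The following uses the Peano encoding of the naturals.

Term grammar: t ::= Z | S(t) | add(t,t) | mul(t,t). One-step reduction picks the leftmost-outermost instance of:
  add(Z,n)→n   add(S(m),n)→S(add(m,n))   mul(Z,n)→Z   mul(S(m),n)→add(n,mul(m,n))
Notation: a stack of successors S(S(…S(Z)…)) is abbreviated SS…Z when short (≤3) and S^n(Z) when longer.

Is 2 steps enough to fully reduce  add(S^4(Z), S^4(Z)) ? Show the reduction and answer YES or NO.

  start: add(S^4(Z), S^4(Z))
  [1] S(add(SSSZ, S^4(Z)))
  [2] S(S(add(SSZ, S^4(Z))))

Answer: NO — after 2 steps the term is S(S(add(SSZ, S^4(Z)))), not yet normal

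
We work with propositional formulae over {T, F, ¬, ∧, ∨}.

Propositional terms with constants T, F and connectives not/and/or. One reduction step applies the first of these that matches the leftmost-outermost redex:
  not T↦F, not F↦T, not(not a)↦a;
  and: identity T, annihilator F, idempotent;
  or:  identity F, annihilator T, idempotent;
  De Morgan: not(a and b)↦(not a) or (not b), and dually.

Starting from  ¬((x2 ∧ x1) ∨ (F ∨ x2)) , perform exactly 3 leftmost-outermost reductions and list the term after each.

Answer: after 3 steps: (¬x2 ∨ ¬x1) ∧ (¬F ∧ ¬x2)

Working:
  start: ¬((x2 ∧ x1) ∨ (F ∨ x2))
  step 1: ¬(x2 ∧ x1) ∧ ¬(F ∨ x2)
  step 2: (¬x2 ∨ ¬x1) ∧ ¬(F ∨ x2)
  step 3: (¬x2 ∨ ¬x1) ∧ (¬F ∧ ¬x2)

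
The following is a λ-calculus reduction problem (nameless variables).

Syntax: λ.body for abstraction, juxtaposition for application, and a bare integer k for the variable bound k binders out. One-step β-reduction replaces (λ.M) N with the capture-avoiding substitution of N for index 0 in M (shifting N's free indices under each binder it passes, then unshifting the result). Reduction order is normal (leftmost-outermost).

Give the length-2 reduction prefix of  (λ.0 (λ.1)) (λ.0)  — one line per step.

  start: (λ.0 (λ.1)) (λ.0)
  →1  (λ.0) (λ.λ.0)
  →2  λ.λ.0

Answer: after 2 steps: λ.λ.0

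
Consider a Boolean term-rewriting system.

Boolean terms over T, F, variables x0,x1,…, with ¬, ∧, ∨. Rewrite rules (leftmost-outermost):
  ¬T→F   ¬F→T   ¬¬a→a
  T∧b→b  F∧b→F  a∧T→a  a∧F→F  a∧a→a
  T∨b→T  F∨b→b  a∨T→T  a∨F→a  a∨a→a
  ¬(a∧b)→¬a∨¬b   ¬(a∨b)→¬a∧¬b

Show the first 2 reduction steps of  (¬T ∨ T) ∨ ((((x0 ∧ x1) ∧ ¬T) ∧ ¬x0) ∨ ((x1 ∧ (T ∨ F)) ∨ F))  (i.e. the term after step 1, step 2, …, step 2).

  start: (¬T ∨ T) ∨ ((((x0 ∧ x1) ∧ ¬T) ∧ ¬x0) ∨ ((x1 ∧ (T ∨ F)) ∨ F))
  [1] T ∨ ((((x0 ∧ x1) ∧ ¬T) ∧ ¬x0) ∨ ((x1 ∧ (T ∨ F)) ∨ F))
  [2] T

Answer: after 2 steps: T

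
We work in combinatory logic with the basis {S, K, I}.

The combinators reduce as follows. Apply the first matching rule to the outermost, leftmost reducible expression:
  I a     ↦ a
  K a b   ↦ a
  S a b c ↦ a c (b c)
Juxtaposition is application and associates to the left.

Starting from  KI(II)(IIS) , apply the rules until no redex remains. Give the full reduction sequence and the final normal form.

Answer: normal form = S  (in 4 steps)

Working:
  start: KI(II)(IIS)
  [1] I(IIS)
  [2] IIS
  [3] IS
  [4] S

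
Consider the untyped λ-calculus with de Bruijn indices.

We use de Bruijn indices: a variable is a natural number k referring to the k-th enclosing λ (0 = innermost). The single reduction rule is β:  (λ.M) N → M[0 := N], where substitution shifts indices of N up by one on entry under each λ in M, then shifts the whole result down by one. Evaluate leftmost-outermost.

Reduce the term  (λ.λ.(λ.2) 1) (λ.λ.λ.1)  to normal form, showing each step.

Answer: normal form = λ.λ.λ.λ.1  (in 2 steps)

Reduction:
  start: (λ.λ.(λ.2) 1) (λ.λ.λ.1)
  →1  λ.(λ.λ.λ.λ.1) (λ.λ.λ.1)
  →2  λ.λ.λ.λ.1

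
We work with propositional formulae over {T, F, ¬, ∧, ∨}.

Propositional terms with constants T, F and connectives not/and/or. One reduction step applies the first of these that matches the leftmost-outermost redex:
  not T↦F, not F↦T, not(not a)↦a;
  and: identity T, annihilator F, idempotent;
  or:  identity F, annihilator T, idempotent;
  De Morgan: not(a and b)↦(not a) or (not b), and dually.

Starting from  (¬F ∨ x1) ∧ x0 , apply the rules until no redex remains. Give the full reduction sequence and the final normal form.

  start: (¬F ∨ x1) ∧ x0
  →1  (T ∨ x1) ∧ x0
  →2  T ∧ x0
  →3  x0

Answer: normal form = x0  (in 3 steps)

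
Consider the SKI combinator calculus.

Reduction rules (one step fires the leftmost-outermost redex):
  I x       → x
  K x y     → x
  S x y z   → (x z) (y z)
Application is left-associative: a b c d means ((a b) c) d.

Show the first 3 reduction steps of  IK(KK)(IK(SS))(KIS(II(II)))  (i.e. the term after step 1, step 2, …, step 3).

  start: IK(KK)(IK(SS))(KIS(II(II)))
  [1] K(KK)(IK(SS))(KIS(II(II)))
  [2] KK(KIS(II(II)))
  [3] K

Answer: after 3 steps: K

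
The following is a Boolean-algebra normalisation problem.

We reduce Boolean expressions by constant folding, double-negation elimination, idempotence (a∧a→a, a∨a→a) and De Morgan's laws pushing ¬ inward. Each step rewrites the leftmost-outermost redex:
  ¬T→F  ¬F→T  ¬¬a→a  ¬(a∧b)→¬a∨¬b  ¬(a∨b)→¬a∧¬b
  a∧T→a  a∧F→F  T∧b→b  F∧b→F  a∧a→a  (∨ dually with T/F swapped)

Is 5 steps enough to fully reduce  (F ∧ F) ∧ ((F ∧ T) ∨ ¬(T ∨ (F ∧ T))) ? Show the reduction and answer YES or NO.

Answer: YES — reaches normal form F in 2 ≤ 5 steps

Derivation:
  start: (F ∧ F) ∧ ((F ∧ T) ∨ ¬(T ∨ (F ∧ T)))
  step 1: F ∧ ((F ∧ T) ∨ ¬(T ∨ (F ∧ T)))
  step 2: F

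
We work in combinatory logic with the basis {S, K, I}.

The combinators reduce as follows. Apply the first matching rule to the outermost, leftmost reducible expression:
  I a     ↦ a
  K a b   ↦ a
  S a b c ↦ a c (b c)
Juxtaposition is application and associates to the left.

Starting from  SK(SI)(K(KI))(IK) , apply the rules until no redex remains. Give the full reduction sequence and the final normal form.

Answer: normal form = KI  (in 3 steps)

Working:
  start: SK(SI)(K(KI))(IK)
  →1  K(K(KI))(SI(K(KI)))(IK)
  →2  K(KI)(IK)
  →3  KI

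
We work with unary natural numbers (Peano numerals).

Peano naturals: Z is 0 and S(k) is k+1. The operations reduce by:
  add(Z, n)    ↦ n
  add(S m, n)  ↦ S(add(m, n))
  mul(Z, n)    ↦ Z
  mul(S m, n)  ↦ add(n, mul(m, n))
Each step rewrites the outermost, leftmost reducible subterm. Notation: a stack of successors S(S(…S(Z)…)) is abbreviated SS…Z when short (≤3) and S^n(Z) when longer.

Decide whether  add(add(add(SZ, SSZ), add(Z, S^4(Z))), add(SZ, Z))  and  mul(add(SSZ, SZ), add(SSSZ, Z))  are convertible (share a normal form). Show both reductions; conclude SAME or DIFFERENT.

Answer: DIFFERENT — A ⇓ S^8(Z), B ⇓ S^9(Z)

Working:
Term A:
  start: add(add(add(SZ, SSZ), add(Z, S^4(Z))), add(SZ, Z))
  →1  add(add(S(add(Z, SSZ)), add(Z, S^4(Z))), add(SZ, Z))
  →2  add(S(add(add(Z, SSZ), add(Z, S^4(Z)))), add(SZ, Z))
  →3  S(add(add(add(Z, SSZ), add(Z, S^4(Z))), add(SZ, Z)))
  →4  S(add(add(SSZ, add(Z, S^4(Z))), add(SZ, Z)))
  →5  S(add(S(add(SZ, add(Z, S^4(Z)))), add(SZ, Z)))
  →6  S(S(add(add(SZ, add(Z, S^4(Z))), add(SZ, Z))))
  →7  S(S(add(S(add(Z, add(Z, S^4(Z)))), add(SZ, Z))))
  →8  S(S(S(add(add(Z, add(Z, S^4(Z))), add(SZ, Z)))))
  →9  S(S(S(add(add(Z, S^4(Z)), add(SZ, Z)))))
  →10  S(S(S(add(S^4(Z), add(SZ, Z)))))
  →11  S(S(S(S(add(SSSZ, add(SZ, Z))))))
  →12  S(S(S(S(S(add(SSZ, add(SZ, Z)))))))
  →13  S(S(S(S(S(S(add(SZ, add(SZ, Z))))))))
  →14  S(S(S(S(S(S(S(add(Z, add(SZ, Z)))))))))
  →15  S(S(S(S(S(S(S(add(SZ, Z))))))))
  →16  S(S(S(S(S(S(S(S(add(Z, Z)))))))))
  →17  S^8(Z)

Term B:
  start: mul(add(SSZ, SZ), add(SSSZ, Z))
  →1  mul(S(add(SZ, SZ)), add(SSSZ, Z))
  →2  add(add(SSSZ, Z), mul(add(SZ, SZ), add(SSSZ, Z)))
  →3  add(S(add(SSZ, Z)), mul(add(SZ, SZ), add(SSSZ, Z)))
  →4  S(add(add(SSZ, Z), mul(add(SZ, SZ), add(SSSZ, Z))))
  →5  S(add(S(add(SZ, Z)), mul(add(SZ, SZ), add(SSSZ, Z))))
  →6  S(S(add(add(SZ, Z), mul(add(SZ, SZ), add(SSSZ, Z)))))
  →7  S(S(add(S(add(Z, Z)), mul(add(SZ, SZ), add(SSSZ, Z)))))
  →8  S(S(S(add(add(Z, Z), mul(add(SZ, SZ), add(SSSZ, Z))))))
  →9  S(S(S(add(Z, mul(add(SZ, SZ), add(SSSZ, Z))))))
  →10  S(S(S(mul(add(SZ, SZ), add(SSSZ, Z)))))
  →11  S(S(S(mul(S(add(Z, SZ)), add(SSSZ, Z)))))
  →12  S(S(S(add(add(SSSZ, Z), mul(add(Z, SZ), add(SSSZ, Z))))))
  →13  S(S(S(add(S(add(SSZ, Z)), mul(add(Z, SZ), add(SSSZ, Z))))))
  →14  S(S(S(S(add(add(SSZ, Z), mul(add(Z, SZ), add(SSSZ, Z)))))))
  →15  S(S(S(S(add(S(add(SZ, Z)), mul(add(Z, SZ), add(SSSZ, Z)))))))
  →16  S(S(S(S(S(add(add(SZ, Z), mul(add(Z, SZ), add(SSSZ, Z))))))))
  →17  S(S(S(S(S(add(S(add(Z, Z)), mul(add(Z, SZ), add(SSSZ, Z))))))))
  →18  S(S(S(S(S(S(add(add(Z, Z), mul(add(Z, SZ), add(SSSZ, Z)))))))))
  →19  S(S(S(S(S(S(add(Z, mul(add(Z, SZ), add(SSSZ, Z)))))))))
  →20  S(S(S(S(S(S(mul(add(Z, SZ), add(SSSZ, Z))))))))
  →21  S(S(S(S(S(S(mul(SZ, add(SSSZ, Z))))))))
  →22  S(S(S(S(S(S(add(add(SSSZ, Z), mul(Z, add(SSSZ, Z)))))))))
  →23  S(S(S(S(S(S(add(S(add(SSZ, Z)), mul(Z, add(SSSZ, Z)))))))))
  →24  S(S(S(S(S(S(S(add(add(SSZ, Z), mul(Z, add(SSSZ, Z))))))))))
  →25  S(S(S(S(S(S(S(add(S(add(SZ, Z)), mul(Z, add(SSSZ, Z))))))))))
  →26  S(S(S(S(S(S(S(S(add(add(SZ, Z), mul(Z, add(SSSZ, Z)))))))))))
  →27  S(S(S(S(S(S(S(S(add(S(add(Z, Z)), mul(Z, add(SSSZ, Z)))))))))))
  →28  S(S(S(S(S(S(S(S(S(add(add(Z, Z), mul(Z, add(SSSZ, Z))))))))))))
  →29  S(S(S(S(S(S(S(S(S(add(Z, mul(Z, add(SSSZ, Z))))))))))))
  →30  S(S(S(S(S(S(S(S(S(mul(Z, add(SSSZ, Z)))))))))))
  →31  S^9(Z)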